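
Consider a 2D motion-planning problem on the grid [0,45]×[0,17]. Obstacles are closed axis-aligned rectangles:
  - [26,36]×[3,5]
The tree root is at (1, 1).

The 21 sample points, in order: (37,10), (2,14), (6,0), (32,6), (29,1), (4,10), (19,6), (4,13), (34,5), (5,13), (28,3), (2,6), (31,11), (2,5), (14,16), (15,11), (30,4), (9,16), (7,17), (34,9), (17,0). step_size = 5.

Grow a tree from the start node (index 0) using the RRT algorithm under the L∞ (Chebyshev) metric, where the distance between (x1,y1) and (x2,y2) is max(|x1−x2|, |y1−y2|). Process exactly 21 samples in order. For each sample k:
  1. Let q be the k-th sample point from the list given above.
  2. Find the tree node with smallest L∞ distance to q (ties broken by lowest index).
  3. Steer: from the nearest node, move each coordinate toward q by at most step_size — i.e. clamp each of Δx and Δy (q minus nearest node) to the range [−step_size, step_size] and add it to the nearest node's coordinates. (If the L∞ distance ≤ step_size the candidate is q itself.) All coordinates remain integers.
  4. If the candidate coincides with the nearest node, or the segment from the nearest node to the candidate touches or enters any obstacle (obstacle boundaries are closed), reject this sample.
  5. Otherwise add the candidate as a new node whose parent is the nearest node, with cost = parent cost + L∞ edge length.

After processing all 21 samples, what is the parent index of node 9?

Parent of node 9: 7

1. q=(37,10) nearest=0 d=36 new=(6,6) → add node 1 parent=0 cost=5
2. q=(2,14) nearest=1 d=8 new=(2,11) → add node 2 parent=1 cost=10
3. q=(6,0) nearest=0 d=5 new=(6,0) → add node 3 parent=0 cost=5
4. q=(32,6) nearest=1 d=26 new=(11,6) → add node 4 parent=1 cost=10
5. q=(29,1) nearest=4 d=18 new=(16,1) → add node 5 parent=4 cost=15
6. q=(4,10) nearest=2 d=2 new=(4,10) → add node 6 parent=2 cost=12
7. q=(19,6) nearest=5 d=5 new=(19,6) → add node 7 parent=5 cost=20
8. q=(4,13) nearest=2 d=2 new=(4,13) → add node 8 parent=2 cost=12
9. q=(34,5) nearest=7 d=15 new=(24,5) → add node 9 parent=7 cost=25
10. q=(5,13) nearest=8 d=1 new=(5,13) → add node 10 parent=8 cost=13
11. q=(28,3) nearest=9 d=4 new=(28,3) → blocked by [26,36]×[3,5], reject
12. q=(2,6) nearest=1 d=4 new=(2,6) → add node 11 parent=1 cost=9
13. q=(31,11) nearest=9 d=7 new=(29,10) → add node 12 parent=9 cost=30
14. q=(2,5) nearest=11 d=1 new=(2,5) → add node 13 parent=11 cost=10
15. q=(14,16) nearest=10 d=9 new=(10,16) → add node 14 parent=10 cost=18
16. q=(15,11) nearest=4 d=5 new=(15,11) → add node 15 parent=4 cost=15
17. q=(30,4) nearest=9 d=6 new=(29,4) → blocked by [26,36]×[3,5], reject
18. q=(9,16) nearest=14 d=1 new=(9,16) → add node 16 parent=14 cost=19
19. q=(7,17) nearest=16 d=2 new=(7,17) → add node 17 parent=16 cost=21
20. q=(34,9) nearest=12 d=5 new=(34,9) → add node 18 parent=12 cost=35
21. q=(17,0) nearest=5 d=1 new=(17,0) → add node 19 parent=5 cost=16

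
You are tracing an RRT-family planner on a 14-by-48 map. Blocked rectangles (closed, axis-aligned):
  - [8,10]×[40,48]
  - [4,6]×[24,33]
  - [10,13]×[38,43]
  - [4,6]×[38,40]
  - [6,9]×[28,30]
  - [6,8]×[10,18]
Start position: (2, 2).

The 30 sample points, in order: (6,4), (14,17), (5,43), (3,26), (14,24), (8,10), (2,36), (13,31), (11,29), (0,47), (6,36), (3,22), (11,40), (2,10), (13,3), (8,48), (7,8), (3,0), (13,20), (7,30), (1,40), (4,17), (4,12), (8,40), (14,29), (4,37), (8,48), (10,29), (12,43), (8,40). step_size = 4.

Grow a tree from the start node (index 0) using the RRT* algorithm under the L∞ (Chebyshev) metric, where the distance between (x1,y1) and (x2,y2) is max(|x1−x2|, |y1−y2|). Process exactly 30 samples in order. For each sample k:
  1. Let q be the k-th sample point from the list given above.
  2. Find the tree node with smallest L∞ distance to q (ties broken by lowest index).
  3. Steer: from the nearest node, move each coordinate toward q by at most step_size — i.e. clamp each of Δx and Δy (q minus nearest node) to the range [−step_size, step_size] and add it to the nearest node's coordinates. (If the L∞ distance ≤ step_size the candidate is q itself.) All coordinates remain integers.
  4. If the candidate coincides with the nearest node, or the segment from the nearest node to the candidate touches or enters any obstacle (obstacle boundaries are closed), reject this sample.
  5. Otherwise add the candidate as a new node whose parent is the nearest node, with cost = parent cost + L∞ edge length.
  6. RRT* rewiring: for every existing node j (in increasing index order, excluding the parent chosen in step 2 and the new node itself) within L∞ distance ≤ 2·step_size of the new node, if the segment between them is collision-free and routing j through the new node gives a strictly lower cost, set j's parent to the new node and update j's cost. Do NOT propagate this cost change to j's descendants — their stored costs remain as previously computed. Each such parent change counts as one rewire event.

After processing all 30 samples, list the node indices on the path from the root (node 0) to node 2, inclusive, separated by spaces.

Path: 0 1 2

1. q=(6,4) nearest=0 d=4 new=(6,4) → add node 1 parent=0 cost=4
2. q=(14,17) nearest=1 d=13 new=(10,8) → add node 2 parent=1 cost=8
3. q=(5,43) nearest=2 d=35 new=(6,12) → blocked by [6,8]×[10,18], reject
4. q=(3,26) nearest=2 d=18 new=(6,12) → blocked by [6,8]×[10,18], reject
5. q=(14,24) nearest=2 d=16 new=(14,12) → add node 3 parent=2 cost=12
6. q=(8,10) nearest=2 d=2 new=(8,10) → blocked by [6,8]×[10,18], reject
7. q=(2,36) nearest=3 d=24 new=(10,16) → add node 4 parent=3 cost=16
8. q=(13,31) nearest=4 d=15 new=(13,20) → add node 5 parent=4 cost=20
9. q=(11,29) nearest=5 d=9 new=(11,24) → add node 6 parent=5 cost=24
10. q=(0,47) nearest=6 d=23 new=(7,28) → blocked by [6,9]×[28,30], reject
11. q=(6,36) nearest=6 d=12 new=(7,28) → blocked by [6,9]×[28,30], reject
12. q=(3,22) nearest=4 d=7 new=(6,20) → blocked by [6,8]×[10,18], reject
13. q=(11,40) nearest=6 d=16 new=(11,28) → add node 7 parent=6 cost=28
14. q=(2,10) nearest=1 d=6 new=(2,8) → add node 8 parent=1 cost=8
15. q=(13,3) nearest=2 d=5 new=(13,4) → add node 9 parent=2 cost=12
16. q=(8,48) nearest=7 d=20 new=(8,32) → add node 10 parent=7 cost=32
17. q=(7,8) nearest=2 d=3 new=(7,8) → add node 11 parent=2 cost=11
18. q=(3,0) nearest=0 d=2 new=(3,0) → add node 12 parent=0 cost=2; rewire 11→12 (10<11)
19. q=(13,20) nearest=5 d=0 → coincident, reject
20. q=(7,30) nearest=10 d=2 new=(7,30) → blocked by [6,9]×[28,30], reject
21. q=(1,40) nearest=10 d=8 new=(4,36) → add node 13 parent=10 cost=36
22. q=(4,17) nearest=4 d=6 new=(6,17) → blocked by [6,8]×[10,18], reject
23. q=(4,12) nearest=8 d=4 new=(4,12) → add node 14 parent=8 cost=12
24. q=(8,40) nearest=13 d=4 new=(8,40) → blocked by [8,10]×[40,48], reject
25. q=(14,29) nearest=7 d=3 new=(14,29) → add node 15 parent=7 cost=31
26. q=(4,37) nearest=13 d=1 new=(4,37) → add node 16 parent=13 cost=37
27. q=(8,48) nearest=16 d=11 new=(8,41) → blocked by [8,10]×[40,48], reject
28. q=(10,29) nearest=7 d=1 new=(10,29) → add node 17 parent=7 cost=29
29. q=(12,43) nearest=13 d=8 new=(8,40) → blocked by [8,10]×[40,48], reject
30. q=(8,40) nearest=13 d=4 new=(8,40) → blocked by [8,10]×[40,48], reject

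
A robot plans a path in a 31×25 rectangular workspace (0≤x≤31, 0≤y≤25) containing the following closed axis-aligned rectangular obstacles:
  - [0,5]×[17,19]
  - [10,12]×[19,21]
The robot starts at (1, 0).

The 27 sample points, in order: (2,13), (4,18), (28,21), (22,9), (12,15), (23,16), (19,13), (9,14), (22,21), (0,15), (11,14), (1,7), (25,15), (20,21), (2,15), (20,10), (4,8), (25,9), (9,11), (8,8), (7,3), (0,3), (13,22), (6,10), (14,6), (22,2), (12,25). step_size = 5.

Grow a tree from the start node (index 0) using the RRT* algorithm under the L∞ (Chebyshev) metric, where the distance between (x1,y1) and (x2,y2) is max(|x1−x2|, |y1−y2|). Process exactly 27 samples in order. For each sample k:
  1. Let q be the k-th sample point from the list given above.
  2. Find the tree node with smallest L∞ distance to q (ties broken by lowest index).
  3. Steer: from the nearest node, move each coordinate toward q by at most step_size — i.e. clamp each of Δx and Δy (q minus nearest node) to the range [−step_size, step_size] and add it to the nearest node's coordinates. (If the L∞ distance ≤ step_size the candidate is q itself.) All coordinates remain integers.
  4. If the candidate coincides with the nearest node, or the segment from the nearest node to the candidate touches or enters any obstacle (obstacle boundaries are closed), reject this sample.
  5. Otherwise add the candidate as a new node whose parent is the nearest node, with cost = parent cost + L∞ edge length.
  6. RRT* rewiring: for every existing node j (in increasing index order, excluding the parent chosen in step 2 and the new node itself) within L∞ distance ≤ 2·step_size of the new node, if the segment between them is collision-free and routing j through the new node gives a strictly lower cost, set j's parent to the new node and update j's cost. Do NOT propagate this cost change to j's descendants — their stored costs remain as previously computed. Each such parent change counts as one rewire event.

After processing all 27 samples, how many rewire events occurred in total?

Rewire events: 12

1. q=(2,13) nearest=0 d=13 new=(2,5) → add node 1 parent=0 cost=5
2. q=(4,18) nearest=1 d=13 new=(4,10) → add node 2 parent=1 cost=10
3. q=(28,21) nearest=2 d=24 new=(9,15) → add node 3 parent=2 cost=15
4. q=(22,9) nearest=3 d=13 new=(14,10) → add node 4 parent=3 cost=20
5. q=(12,15) nearest=3 d=3 new=(12,15) → add node 5 parent=3 cost=18
6. q=(23,16) nearest=4 d=9 new=(19,15) → add node 6 parent=4 cost=25
7. q=(19,13) nearest=6 d=2 new=(19,13) → add node 7 parent=6 cost=27
8. q=(9,14) nearest=3 d=1 new=(9,14) → add node 8 parent=3 cost=16; rewire 7→8 (26<27)
9. q=(22,21) nearest=6 d=6 new=(22,20) → add node 9 parent=6 cost=30
10. q=(0,15) nearest=2 d=5 new=(0,15) → add node 10 parent=2 cost=15
11. q=(11,14) nearest=5 d=1 new=(11,14) → add node 11 parent=5 cost=19
12. q=(1,7) nearest=1 d=2 new=(1,7) → add node 12 parent=1 cost=7; rewire 8→12 (15<16); rewire 11→12 (17<19)
13. q=(25,15) nearest=9 d=5 new=(25,15) → add node 13 parent=9 cost=35
14. q=(20,21) nearest=9 d=2 new=(20,21) → add node 14 parent=9 cost=32
15. q=(2,15) nearest=10 d=2 new=(2,15) → add node 15 parent=10 cost=17
16. q=(20,10) nearest=7 d=3 new=(20,10) → add node 16 parent=7 cost=29; rewire 13→16 (34<35)
17. q=(4,8) nearest=2 d=2 new=(4,8) → add node 17 parent=2 cost=12
18. q=(25,9) nearest=16 d=5 new=(25,9) → add node 18 parent=16 cost=34
19. q=(9,11) nearest=8 d=3 new=(9,11) → add node 19 parent=8 cost=18
20. q=(8,8) nearest=19 d=3 new=(8,8) → add node 20 parent=19 cost=21
21. q=(7,3) nearest=1 d=5 new=(7,3) → add node 21 parent=1 cost=10; rewire 4→21 (17<20); rewire 20→21 (15<21)
22. q=(0,3) nearest=1 d=2 new=(0,3) → add node 22 parent=1 cost=7; rewire 19→22 (16<18)
23. q=(13,22) nearest=3 d=7 new=(13,20) → add node 23 parent=3 cost=20; rewire 9→23 (29<30); rewire 14→23 (27<32)
24. q=(6,10) nearest=2 d=2 new=(6,10) → add node 24 parent=2 cost=12; rewire 19→24 (15<16); rewire 20→24 (14<15)
25. q=(14,6) nearest=4 d=4 new=(14,6) → add node 25 parent=4 cost=21; rewire 16→25 (27<29)
26. q=(22,2) nearest=18 d=7 new=(22,4) → add node 26 parent=18 cost=39
27. q=(12,25) nearest=23 d=5 new=(12,25) → add node 27 parent=23 cost=25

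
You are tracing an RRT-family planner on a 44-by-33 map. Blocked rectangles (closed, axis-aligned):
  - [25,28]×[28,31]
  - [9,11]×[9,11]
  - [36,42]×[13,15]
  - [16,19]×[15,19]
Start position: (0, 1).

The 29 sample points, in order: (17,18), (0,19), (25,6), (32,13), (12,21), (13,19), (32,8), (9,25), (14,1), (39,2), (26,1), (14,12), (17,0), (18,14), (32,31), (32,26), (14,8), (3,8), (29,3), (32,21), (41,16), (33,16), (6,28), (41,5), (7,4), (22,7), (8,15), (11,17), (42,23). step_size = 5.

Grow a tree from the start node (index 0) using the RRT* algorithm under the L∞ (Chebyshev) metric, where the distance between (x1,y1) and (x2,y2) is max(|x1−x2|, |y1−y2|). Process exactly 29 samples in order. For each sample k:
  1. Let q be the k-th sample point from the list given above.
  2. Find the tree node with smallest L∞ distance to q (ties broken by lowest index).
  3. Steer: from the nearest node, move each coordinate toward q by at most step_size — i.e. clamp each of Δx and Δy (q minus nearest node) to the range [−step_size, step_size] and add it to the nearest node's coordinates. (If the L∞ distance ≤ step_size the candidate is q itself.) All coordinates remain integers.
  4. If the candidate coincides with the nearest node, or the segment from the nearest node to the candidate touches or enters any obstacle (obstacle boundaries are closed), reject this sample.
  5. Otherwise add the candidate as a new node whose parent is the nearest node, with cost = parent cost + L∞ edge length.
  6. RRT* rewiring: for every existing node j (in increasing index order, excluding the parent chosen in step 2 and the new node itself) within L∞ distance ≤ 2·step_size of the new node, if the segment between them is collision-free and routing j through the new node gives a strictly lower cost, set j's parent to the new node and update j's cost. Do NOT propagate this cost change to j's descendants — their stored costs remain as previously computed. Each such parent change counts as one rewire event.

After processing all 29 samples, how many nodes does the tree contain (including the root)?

1. q=(17,18) nearest=0 d=17 new=(5,6) → add node 1 parent=0 cost=5
2. q=(0,19) nearest=1 d=13 new=(0,11) → add node 2 parent=1 cost=10
3. q=(25,6) nearest=1 d=20 new=(10,6) → add node 3 parent=1 cost=10
4. q=(32,13) nearest=3 d=22 new=(15,11) → add node 4 parent=3 cost=15
5. q=(12,21) nearest=4 d=10 new=(12,16) → add node 5 parent=4 cost=20
6. q=(13,19) nearest=5 d=3 new=(13,19) → add node 6 parent=5 cost=23
7. q=(32,8) nearest=4 d=17 new=(20,8) → add node 7 parent=4 cost=20
8. q=(9,25) nearest=6 d=6 new=(9,24) → add node 8 parent=6 cost=28
9. q=(14,1) nearest=3 d=5 new=(14,1) → add node 9 parent=3 cost=15
10. q=(39,2) nearest=7 d=19 new=(25,3) → add node 10 parent=7 cost=25
11. q=(26,1) nearest=10 d=2 new=(26,1) → add node 11 parent=10 cost=27
12. q=(14,12) nearest=4 d=1 new=(14,12) → add node 12 parent=4 cost=16
13. q=(17,0) nearest=9 d=3 new=(17,0) → add node 13 parent=9 cost=18
14. q=(18,14) nearest=4 d=3 new=(18,14) → add node 14 parent=4 cost=18
15. q=(32,31) nearest=14 d=17 new=(23,19) → blocked by [16,19]×[15,19], reject
16. q=(32,26) nearest=14 d=14 new=(23,19) → blocked by [16,19]×[15,19], reject
17. q=(14,8) nearest=4 d=3 new=(14,8) → add node 15 parent=4 cost=18
18. q=(3,8) nearest=1 d=2 new=(3,8) → add node 16 parent=1 cost=7; rewire 5→16 (16<20)
19. q=(29,3) nearest=11 d=3 new=(29,3) → add node 17 parent=11 cost=30
20. q=(32,21) nearest=7 d=13 new=(25,13) → add node 18 parent=7 cost=25
21. q=(41,16) nearest=17 d=13 new=(34,8) → add node 19 parent=17 cost=35
22. q=(33,16) nearest=18 d=8 new=(30,16) → add node 20 parent=18 cost=30
23. q=(6,28) nearest=8 d=4 new=(6,28) → add node 21 parent=8 cost=32
24. q=(41,5) nearest=19 d=7 new=(39,5) → add node 22 parent=19 cost=40
25. q=(7,4) nearest=1 d=2 new=(7,4) → add node 23 parent=1 cost=7; rewire 9→23 (14<15); rewire 12→23 (15<16); rewire 13→23 (17<18); rewire 15→23 (14<18)
26. q=(22,7) nearest=7 d=2 new=(22,7) → add node 24 parent=7 cost=22; rewire 17→24 (29<30)
27. q=(8,15) nearest=5 d=4 new=(8,15) → add node 25 parent=5 cost=20
28. q=(11,17) nearest=5 d=1 new=(11,17) → add node 26 parent=5 cost=17; rewire 6→26 (19<23); rewire 8→26 (24<28)
29. q=(42,23) nearest=20 d=12 new=(35,21) → add node 27 parent=20 cost=35

Node count: 28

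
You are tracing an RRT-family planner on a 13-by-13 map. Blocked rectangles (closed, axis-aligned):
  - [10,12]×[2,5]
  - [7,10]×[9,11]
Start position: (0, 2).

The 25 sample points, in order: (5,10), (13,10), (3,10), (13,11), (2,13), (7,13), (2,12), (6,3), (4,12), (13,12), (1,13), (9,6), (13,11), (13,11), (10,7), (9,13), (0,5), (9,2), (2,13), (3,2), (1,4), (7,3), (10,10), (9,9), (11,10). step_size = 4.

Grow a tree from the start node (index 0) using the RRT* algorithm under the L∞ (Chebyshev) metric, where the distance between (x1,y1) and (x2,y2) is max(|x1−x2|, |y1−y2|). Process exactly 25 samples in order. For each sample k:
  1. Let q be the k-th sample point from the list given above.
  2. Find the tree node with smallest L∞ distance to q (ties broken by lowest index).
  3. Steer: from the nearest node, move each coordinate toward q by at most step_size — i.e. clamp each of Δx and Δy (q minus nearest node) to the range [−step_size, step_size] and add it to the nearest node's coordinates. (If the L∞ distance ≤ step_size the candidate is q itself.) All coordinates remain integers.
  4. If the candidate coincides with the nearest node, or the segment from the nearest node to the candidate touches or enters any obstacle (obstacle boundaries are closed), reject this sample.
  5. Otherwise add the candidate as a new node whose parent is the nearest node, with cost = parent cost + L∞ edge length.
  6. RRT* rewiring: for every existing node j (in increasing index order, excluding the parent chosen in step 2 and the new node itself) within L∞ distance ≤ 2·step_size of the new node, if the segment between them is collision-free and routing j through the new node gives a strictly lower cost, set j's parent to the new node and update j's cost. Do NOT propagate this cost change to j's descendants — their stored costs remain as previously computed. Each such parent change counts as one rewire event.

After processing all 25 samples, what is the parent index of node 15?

Parent of node 15: 16

1. q=(5,10) nearest=0 d=8 new=(4,6) → add node 1 parent=0 cost=4
2. q=(13,10) nearest=1 d=9 new=(8,10) → blocked by [7,10]×[9,11], reject
3. q=(3,10) nearest=1 d=4 new=(3,10) → add node 2 parent=1 cost=8
4. q=(13,11) nearest=1 d=9 new=(8,10) → blocked by [7,10]×[9,11], reject
5. q=(2,13) nearest=2 d=3 new=(2,13) → add node 3 parent=2 cost=11
6. q=(7,13) nearest=2 d=4 new=(7,13) → add node 4 parent=2 cost=12
7. q=(2,12) nearest=3 d=1 new=(2,12) → add node 5 parent=3 cost=12
8. q=(6,3) nearest=1 d=3 new=(6,3) → add node 6 parent=1 cost=7
9. q=(4,12) nearest=2 d=2 new=(4,12) → add node 7 parent=2 cost=10
10. q=(13,12) nearest=4 d=6 new=(11,12) → add node 8 parent=4 cost=16
11. q=(1,13) nearest=3 d=1 new=(1,13) → add node 9 parent=3 cost=12
12. q=(9,6) nearest=6 d=3 new=(9,6) → add node 10 parent=6 cost=10
13. q=(13,11) nearest=8 d=2 new=(13,11) → add node 11 parent=8 cost=18
14. q=(13,11) nearest=11 d=0 → coincident, reject
15. q=(10,7) nearest=10 d=1 new=(10,7) → add node 12 parent=10 cost=11; rewire 11→12 (15<18)
16. q=(9,13) nearest=4 d=2 new=(9,13) → add node 13 parent=4 cost=14
17. q=(0,5) nearest=0 d=3 new=(0,5) → add node 14 parent=0 cost=3; rewire 4→14 (11<12); rewire 5→14 (10<12); rewire 9→14 (11<12)
18. q=(9,2) nearest=6 d=3 new=(9,2) → add node 15 parent=6 cost=10
19. q=(2,13) nearest=3 d=0 → coincident, reject
20. q=(3,2) nearest=0 d=3 new=(3,2) → add node 16 parent=0 cost=3; rewire 6→16 (6<7); rewire 10→16 (9<10); rewire 12→16 (10<11); rewire 15→16 (9<10)
21. q=(1,4) nearest=14 d=1 new=(1,4) → add node 17 parent=14 cost=4
22. q=(7,3) nearest=6 d=1 new=(7,3) → add node 18 parent=6 cost=7
23. q=(10,10) nearest=8 d=2 new=(10,10) → blocked by [7,10]×[9,11], reject
24. q=(9,9) nearest=12 d=2 new=(9,9) → blocked by [7,10]×[9,11], reject
25. q=(11,10) nearest=8 d=2 new=(11,10) → add node 19 parent=8 cost=18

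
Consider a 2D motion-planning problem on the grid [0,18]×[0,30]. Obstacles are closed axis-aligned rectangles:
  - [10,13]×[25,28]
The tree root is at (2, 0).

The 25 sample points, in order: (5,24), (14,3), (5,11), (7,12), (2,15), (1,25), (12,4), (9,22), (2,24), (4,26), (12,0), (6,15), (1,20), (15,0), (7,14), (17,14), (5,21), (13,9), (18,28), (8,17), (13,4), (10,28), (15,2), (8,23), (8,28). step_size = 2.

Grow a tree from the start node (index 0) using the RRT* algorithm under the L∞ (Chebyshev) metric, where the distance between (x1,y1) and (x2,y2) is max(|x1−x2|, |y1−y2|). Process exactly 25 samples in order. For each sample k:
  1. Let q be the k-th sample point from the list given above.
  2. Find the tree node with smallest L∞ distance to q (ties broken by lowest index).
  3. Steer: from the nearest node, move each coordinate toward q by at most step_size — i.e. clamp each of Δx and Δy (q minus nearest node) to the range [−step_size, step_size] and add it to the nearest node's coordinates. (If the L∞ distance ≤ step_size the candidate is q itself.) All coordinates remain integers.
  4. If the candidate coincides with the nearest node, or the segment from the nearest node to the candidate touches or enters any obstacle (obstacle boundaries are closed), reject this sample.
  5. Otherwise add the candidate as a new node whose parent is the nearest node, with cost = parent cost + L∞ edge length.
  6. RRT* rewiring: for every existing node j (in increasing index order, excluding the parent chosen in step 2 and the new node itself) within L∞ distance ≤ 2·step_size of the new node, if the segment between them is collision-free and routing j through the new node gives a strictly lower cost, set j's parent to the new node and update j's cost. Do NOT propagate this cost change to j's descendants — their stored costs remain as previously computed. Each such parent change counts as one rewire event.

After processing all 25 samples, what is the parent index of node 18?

Parent of node 18: 16

1. q=(5,24) nearest=0 d=24 new=(4,2) → add node 1 parent=0 cost=2
2. q=(14,3) nearest=1 d=10 new=(6,3) → add node 2 parent=1 cost=4
3. q=(5,11) nearest=2 d=8 new=(5,5) → add node 3 parent=2 cost=6
4. q=(7,12) nearest=3 d=7 new=(7,7) → add node 4 parent=3 cost=8
5. q=(2,15) nearest=4 d=8 new=(5,9) → add node 5 parent=4 cost=10
6. q=(1,25) nearest=5 d=16 new=(3,11) → add node 6 parent=5 cost=12
7. q=(12,4) nearest=4 d=5 new=(9,5) → add node 7 parent=4 cost=10
8. q=(9,22) nearest=6 d=11 new=(5,13) → add node 8 parent=6 cost=14
9. q=(2,24) nearest=8 d=11 new=(3,15) → add node 9 parent=8 cost=16
10. q=(4,26) nearest=9 d=11 new=(4,17) → add node 10 parent=9 cost=18
11. q=(12,0) nearest=7 d=5 new=(11,3) → add node 11 parent=7 cost=12
12. q=(6,15) nearest=8 d=2 new=(6,15) → add node 12 parent=8 cost=16
13. q=(1,20) nearest=10 d=3 new=(2,19) → add node 13 parent=10 cost=20
14. q=(15,0) nearest=11 d=4 new=(13,1) → add node 14 parent=11 cost=14
15. q=(7,14) nearest=12 d=1 new=(7,14) → add node 15 parent=12 cost=17
16. q=(17,14) nearest=7 d=9 new=(11,7) → add node 16 parent=7 cost=12
17. q=(5,21) nearest=13 d=3 new=(4,21) → add node 17 parent=13 cost=22
18. q=(13,9) nearest=16 d=2 new=(13,9) → add node 18 parent=16 cost=14
19. q=(18,28) nearest=12 d=13 new=(8,17) → add node 19 parent=12 cost=18
20. q=(8,17) nearest=19 d=0 → coincident, reject
21. q=(13,4) nearest=11 d=2 new=(13,4) → add node 20 parent=11 cost=14
22. q=(10,28) nearest=17 d=7 new=(6,23) → add node 21 parent=17 cost=24
23. q=(15,2) nearest=14 d=2 new=(15,2) → add node 22 parent=14 cost=16
24. q=(8,23) nearest=21 d=2 new=(8,23) → add node 23 parent=21 cost=26
25. q=(8,28) nearest=21 d=5 new=(8,25) → add node 24 parent=21 cost=26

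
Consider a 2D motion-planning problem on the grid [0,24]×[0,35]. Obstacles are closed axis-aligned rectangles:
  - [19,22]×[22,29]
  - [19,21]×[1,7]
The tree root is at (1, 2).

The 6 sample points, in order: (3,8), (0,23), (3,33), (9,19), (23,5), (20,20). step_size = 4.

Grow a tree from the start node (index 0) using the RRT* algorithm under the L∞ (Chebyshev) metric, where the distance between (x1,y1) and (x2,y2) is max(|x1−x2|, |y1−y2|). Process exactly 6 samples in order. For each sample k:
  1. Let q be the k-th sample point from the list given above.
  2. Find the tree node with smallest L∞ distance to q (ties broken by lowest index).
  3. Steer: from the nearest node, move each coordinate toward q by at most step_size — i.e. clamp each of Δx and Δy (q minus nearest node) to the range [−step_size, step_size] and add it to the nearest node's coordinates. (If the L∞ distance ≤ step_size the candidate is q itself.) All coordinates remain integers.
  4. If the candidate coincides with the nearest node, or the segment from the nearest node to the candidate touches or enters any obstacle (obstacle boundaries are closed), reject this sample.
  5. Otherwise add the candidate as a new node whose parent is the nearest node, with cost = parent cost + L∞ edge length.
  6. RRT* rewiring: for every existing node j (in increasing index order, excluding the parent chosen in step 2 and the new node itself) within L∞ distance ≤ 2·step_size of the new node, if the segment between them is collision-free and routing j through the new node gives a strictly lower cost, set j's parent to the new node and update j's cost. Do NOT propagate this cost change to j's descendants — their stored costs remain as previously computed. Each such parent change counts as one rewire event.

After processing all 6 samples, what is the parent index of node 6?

1. q=(3,8) nearest=0 d=6 new=(3,6) → add node 1 parent=0 cost=4
2. q=(0,23) nearest=1 d=17 new=(0,10) → add node 2 parent=1 cost=8
3. q=(3,33) nearest=2 d=23 new=(3,14) → add node 3 parent=2 cost=12
4. q=(9,19) nearest=3 d=6 new=(7,18) → add node 4 parent=3 cost=16
5. q=(23,5) nearest=4 d=16 new=(11,14) → add node 5 parent=4 cost=20
6. q=(20,20) nearest=5 d=9 new=(15,18) → add node 6 parent=5 cost=24

Parent of node 6: 5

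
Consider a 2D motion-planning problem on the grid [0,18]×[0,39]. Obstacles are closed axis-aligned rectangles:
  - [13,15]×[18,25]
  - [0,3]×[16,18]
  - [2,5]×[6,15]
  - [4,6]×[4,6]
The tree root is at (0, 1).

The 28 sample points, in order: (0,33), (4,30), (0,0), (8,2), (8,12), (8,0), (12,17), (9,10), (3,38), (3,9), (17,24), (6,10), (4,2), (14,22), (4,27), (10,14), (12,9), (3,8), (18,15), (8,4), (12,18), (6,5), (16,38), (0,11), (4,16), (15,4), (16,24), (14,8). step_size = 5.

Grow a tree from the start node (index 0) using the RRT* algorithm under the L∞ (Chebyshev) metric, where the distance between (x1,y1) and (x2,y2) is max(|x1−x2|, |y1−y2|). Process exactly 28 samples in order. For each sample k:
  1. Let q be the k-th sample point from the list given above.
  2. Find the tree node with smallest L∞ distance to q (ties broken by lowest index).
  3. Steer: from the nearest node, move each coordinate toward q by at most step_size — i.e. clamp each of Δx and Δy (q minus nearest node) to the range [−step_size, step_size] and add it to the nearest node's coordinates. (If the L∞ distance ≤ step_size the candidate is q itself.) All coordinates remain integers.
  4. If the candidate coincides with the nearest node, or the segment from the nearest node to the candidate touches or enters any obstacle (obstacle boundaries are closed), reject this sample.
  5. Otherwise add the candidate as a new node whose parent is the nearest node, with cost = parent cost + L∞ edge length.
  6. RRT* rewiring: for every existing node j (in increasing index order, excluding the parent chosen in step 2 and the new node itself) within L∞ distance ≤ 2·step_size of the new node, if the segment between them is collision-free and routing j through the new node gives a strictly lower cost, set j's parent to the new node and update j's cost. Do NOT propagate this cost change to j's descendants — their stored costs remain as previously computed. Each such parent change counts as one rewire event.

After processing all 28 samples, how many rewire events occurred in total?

1. q=(0,33) nearest=0 d=32 new=(0,6) → add node 1 parent=0 cost=5
2. q=(4,30) nearest=1 d=24 new=(4,11) → blocked by [2,5]×[6,15], reject
3. q=(0,0) nearest=0 d=1 new=(0,0) → add node 2 parent=0 cost=1
4. q=(8,2) nearest=0 d=8 new=(5,2) → add node 3 parent=0 cost=5
5. q=(8,12) nearest=1 d=8 new=(5,11) → blocked by [2,5]×[6,15], reject
6. q=(8,0) nearest=3 d=3 new=(8,0) → add node 4 parent=3 cost=8
7. q=(12,17) nearest=1 d=12 new=(5,11) → blocked by [2,5]×[6,15], reject
8. q=(9,10) nearest=3 d=8 new=(9,7) → add node 5 parent=3 cost=10
9. q=(3,38) nearest=5 d=31 new=(4,12) → blocked by [2,5]×[6,15], reject
10. q=(3,9) nearest=1 d=3 new=(3,9) → blocked by [2,5]×[6,15], reject
11. q=(17,24) nearest=5 d=17 new=(14,12) → add node 6 parent=5 cost=15
12. q=(6,10) nearest=5 d=3 new=(6,10) → add node 7 parent=5 cost=13
13. q=(4,2) nearest=3 d=1 new=(4,2) → add node 8 parent=3 cost=6
14. q=(14,22) nearest=6 d=10 new=(14,17) → add node 9 parent=6 cost=20
15. q=(4,27) nearest=9 d=10 new=(9,22) → blocked by [13,15]×[18,25], reject
16. q=(10,14) nearest=6 d=4 new=(10,14) → add node 10 parent=6 cost=19
17. q=(12,9) nearest=5 d=3 new=(12,9) → add node 11 parent=5 cost=13; rewire 10→11 (18<19)
18. q=(3,8) nearest=1 d=3 new=(3,8) → blocked by [2,5]×[6,15], reject
19. q=(18,15) nearest=6 d=4 new=(18,15) → add node 12 parent=6 cost=19
20. q=(8,4) nearest=3 d=3 new=(8,4) → add node 13 parent=3 cost=8
21. q=(12,18) nearest=9 d=2 new=(12,18) → add node 14 parent=9 cost=22
22. q=(6,5) nearest=13 d=2 new=(6,5) → blocked by [4,6]×[4,6], reject
23. q=(16,38) nearest=14 d=20 new=(16,23) → blocked by [13,15]×[18,25], reject
24. q=(0,11) nearest=1 d=5 new=(0,11) → add node 15 parent=1 cost=10
25. q=(4,16) nearest=15 d=5 new=(4,16) → blocked by [2,5]×[6,15], reject
26. q=(15,4) nearest=11 d=5 new=(15,4) → add node 16 parent=11 cost=18
27. q=(16,24) nearest=14 d=6 new=(16,23) → blocked by [13,15]×[18,25], reject
28. q=(14,8) nearest=11 d=2 new=(14,8) → add node 17 parent=11 cost=15

Rewire events: 1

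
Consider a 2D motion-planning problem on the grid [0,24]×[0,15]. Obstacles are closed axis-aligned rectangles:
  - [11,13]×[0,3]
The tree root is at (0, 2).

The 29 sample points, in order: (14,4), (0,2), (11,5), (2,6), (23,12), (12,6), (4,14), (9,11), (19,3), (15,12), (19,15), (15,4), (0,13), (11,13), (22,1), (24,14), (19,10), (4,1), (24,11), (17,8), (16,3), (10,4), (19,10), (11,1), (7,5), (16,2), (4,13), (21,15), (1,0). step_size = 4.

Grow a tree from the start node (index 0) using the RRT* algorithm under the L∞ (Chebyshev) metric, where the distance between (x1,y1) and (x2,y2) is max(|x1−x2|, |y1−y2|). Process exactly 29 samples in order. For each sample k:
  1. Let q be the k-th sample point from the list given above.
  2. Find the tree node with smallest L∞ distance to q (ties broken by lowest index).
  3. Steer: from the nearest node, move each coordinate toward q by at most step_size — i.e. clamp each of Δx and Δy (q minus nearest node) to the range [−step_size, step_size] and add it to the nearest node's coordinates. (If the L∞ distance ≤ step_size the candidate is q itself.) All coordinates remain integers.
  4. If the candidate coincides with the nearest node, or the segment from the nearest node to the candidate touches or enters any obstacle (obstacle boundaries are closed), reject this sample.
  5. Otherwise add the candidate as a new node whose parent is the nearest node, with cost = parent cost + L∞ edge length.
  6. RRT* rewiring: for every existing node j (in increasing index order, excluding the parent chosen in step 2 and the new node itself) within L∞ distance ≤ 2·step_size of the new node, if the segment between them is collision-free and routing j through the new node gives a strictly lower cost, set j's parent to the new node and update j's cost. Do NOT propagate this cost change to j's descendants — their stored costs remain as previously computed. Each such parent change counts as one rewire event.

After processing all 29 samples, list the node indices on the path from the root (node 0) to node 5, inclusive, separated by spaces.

1. q=(14,4) nearest=0 d=14 new=(4,4) → add node 1 parent=0 cost=4
2. q=(0,2) nearest=0 d=0 → coincident, reject
3. q=(11,5) nearest=1 d=7 new=(8,5) → add node 2 parent=1 cost=8
4. q=(2,6) nearest=1 d=2 new=(2,6) → add node 3 parent=1 cost=6
5. q=(23,12) nearest=2 d=15 new=(12,9) → add node 4 parent=2 cost=12
6. q=(12,6) nearest=4 d=3 new=(12,6) → add node 5 parent=4 cost=15
7. q=(4,14) nearest=3 d=8 new=(4,10) → add node 6 parent=3 cost=10
8. q=(9,11) nearest=4 d=3 new=(9,11) → add node 7 parent=4 cost=15
9. q=(19,3) nearest=4 d=7 new=(16,5) → add node 8 parent=4 cost=16
10. q=(15,12) nearest=4 d=3 new=(15,12) → add node 9 parent=4 cost=15
11. q=(19,15) nearest=9 d=4 new=(19,15) → add node 10 parent=9 cost=19
12. q=(15,4) nearest=8 d=1 new=(15,4) → add node 11 parent=8 cost=17
13. q=(0,13) nearest=6 d=4 new=(0,13) → add node 12 parent=6 cost=14
14. q=(11,13) nearest=7 d=2 new=(11,13) → add node 13 parent=7 cost=17
15. q=(22,1) nearest=8 d=6 new=(20,1) → add node 14 parent=8 cost=20
16. q=(24,14) nearest=10 d=5 new=(23,14) → add node 15 parent=10 cost=23
17. q=(19,10) nearest=9 d=4 new=(19,10) → add node 16 parent=9 cost=19
18. q=(4,1) nearest=1 d=3 new=(4,1) → add node 17 parent=1 cost=7
19. q=(24,11) nearest=15 d=3 new=(24,11) → add node 18 parent=15 cost=26
20. q=(17,8) nearest=16 d=2 new=(17,8) → add node 19 parent=16 cost=21
21. q=(16,3) nearest=11 d=1 new=(16,3) → add node 20 parent=11 cost=18
22. q=(10,4) nearest=2 d=2 new=(10,4) → add node 21 parent=2 cost=10; rewire 5→21 (12<15); rewire 11→21 (15<17); rewire 19→21 (17<21); rewire 20→21 (16<18)
23. q=(19,10) nearest=16 d=0 → coincident, reject
24. q=(11,1) nearest=21 d=3 new=(11,1) → blocked by [11,13]×[0,3], reject
25. q=(7,5) nearest=2 d=1 new=(7,5) → add node 22 parent=2 cost=9
26. q=(16,2) nearest=20 d=1 new=(16,2) → add node 23 parent=20 cost=17
27. q=(4,13) nearest=6 d=3 new=(4,13) → add node 24 parent=6 cost=13
28. q=(21,15) nearest=10 d=2 new=(21,15) → add node 25 parent=10 cost=21; rewire 18→25 (25<26)
29. q=(1,0) nearest=0 d=2 new=(1,0) → add node 26 parent=0 cost=2; rewire 17→26 (5<7); rewire 22→26 (8<9)

Path: 0 1 2 21 5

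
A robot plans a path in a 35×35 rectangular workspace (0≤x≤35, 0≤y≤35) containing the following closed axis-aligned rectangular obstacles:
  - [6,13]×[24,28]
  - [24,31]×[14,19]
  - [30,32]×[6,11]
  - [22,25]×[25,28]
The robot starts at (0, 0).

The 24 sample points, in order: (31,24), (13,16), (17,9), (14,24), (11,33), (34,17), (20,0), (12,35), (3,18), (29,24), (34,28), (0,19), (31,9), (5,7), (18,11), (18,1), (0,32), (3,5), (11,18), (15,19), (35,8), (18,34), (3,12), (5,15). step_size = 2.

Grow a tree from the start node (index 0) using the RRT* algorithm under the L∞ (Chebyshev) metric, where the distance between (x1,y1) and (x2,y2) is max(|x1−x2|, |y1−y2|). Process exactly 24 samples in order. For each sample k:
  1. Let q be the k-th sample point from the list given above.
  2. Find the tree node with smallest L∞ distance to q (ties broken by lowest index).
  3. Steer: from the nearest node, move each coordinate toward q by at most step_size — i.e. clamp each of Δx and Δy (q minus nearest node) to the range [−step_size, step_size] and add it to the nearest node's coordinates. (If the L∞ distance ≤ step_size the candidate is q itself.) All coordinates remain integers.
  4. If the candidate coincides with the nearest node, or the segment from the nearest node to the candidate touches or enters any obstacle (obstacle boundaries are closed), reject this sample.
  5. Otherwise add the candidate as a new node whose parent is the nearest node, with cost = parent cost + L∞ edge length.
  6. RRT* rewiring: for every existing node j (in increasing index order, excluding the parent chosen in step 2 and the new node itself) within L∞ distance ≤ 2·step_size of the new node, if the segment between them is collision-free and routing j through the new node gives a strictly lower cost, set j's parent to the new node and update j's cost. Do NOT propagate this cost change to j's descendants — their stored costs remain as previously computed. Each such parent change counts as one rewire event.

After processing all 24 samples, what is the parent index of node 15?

Parent of node 15: 13

1. q=(31,24) nearest=0 d=31 new=(2,2) → add node 1 parent=0 cost=2
2. q=(13,16) nearest=1 d=14 new=(4,4) → add node 2 parent=1 cost=4
3. q=(17,9) nearest=2 d=13 new=(6,6) → add node 3 parent=2 cost=6
4. q=(14,24) nearest=3 d=18 new=(8,8) → add node 4 parent=3 cost=8
5. q=(11,33) nearest=4 d=25 new=(10,10) → add node 5 parent=4 cost=10
6. q=(34,17) nearest=5 d=24 new=(12,12) → add node 6 parent=5 cost=12
7. q=(20,0) nearest=5 d=10 new=(12,8) → add node 7 parent=5 cost=12
8. q=(12,35) nearest=6 d=23 new=(12,14) → add node 8 parent=6 cost=14
9. q=(3,18) nearest=5 d=8 new=(8,12) → add node 9 parent=5 cost=12
10. q=(29,24) nearest=6 d=17 new=(14,14) → add node 10 parent=6 cost=14
11. q=(34,28) nearest=10 d=20 new=(16,16) → add node 11 parent=10 cost=16
12. q=(0,19) nearest=9 d=8 new=(6,14) → add node 12 parent=9 cost=14
13. q=(31,9) nearest=11 d=15 new=(18,14) → add node 13 parent=11 cost=18
14. q=(5,7) nearest=3 d=1 new=(5,7) → add node 14 parent=3 cost=7
15. q=(18,11) nearest=13 d=3 new=(18,12) → add node 15 parent=13 cost=20
16. q=(18,1) nearest=7 d=7 new=(14,6) → add node 16 parent=7 cost=14
17. q=(0,32) nearest=11 d=16 new=(14,18) → add node 17 parent=11 cost=18
18. q=(3,5) nearest=2 d=1 new=(3,5) → add node 18 parent=2 cost=5
19. q=(11,18) nearest=17 d=3 new=(12,18) → add node 19 parent=17 cost=20
20. q=(15,19) nearest=17 d=1 new=(15,19) → add node 20 parent=17 cost=19
21. q=(35,8) nearest=13 d=17 new=(20,12) → add node 21 parent=13 cost=20
22. q=(18,34) nearest=20 d=15 new=(17,21) → add node 22 parent=20 cost=21
23. q=(3,12) nearest=12 d=3 new=(4,12) → add node 23 parent=12 cost=16
24. q=(5,15) nearest=12 d=1 new=(5,15) → add node 24 parent=12 cost=15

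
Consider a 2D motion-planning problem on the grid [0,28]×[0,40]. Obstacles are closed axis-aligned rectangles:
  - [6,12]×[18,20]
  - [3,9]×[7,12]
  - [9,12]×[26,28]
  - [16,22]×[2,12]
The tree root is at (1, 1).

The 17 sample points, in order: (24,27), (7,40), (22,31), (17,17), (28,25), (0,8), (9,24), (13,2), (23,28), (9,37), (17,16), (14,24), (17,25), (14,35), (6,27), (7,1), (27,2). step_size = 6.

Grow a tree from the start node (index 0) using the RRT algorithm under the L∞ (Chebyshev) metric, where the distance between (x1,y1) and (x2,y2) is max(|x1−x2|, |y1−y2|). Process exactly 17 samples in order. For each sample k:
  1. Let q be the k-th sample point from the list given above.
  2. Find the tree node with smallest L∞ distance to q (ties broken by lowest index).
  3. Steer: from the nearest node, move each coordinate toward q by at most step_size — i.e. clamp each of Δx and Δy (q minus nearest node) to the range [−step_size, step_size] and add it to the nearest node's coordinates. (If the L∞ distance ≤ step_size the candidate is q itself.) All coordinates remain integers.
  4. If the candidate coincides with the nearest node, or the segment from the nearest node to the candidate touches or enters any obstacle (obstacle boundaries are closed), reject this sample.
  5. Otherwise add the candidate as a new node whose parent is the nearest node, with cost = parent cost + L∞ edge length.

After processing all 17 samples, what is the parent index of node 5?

Parent of node 5: 4

1. q=(24,27) nearest=0 d=26 new=(7,7) → blocked by [3,9]×[7,12], reject
2. q=(7,40) nearest=0 d=39 new=(7,7) → blocked by [3,9]×[7,12], reject
3. q=(22,31) nearest=0 d=30 new=(7,7) → blocked by [3,9]×[7,12], reject
4. q=(17,17) nearest=0 d=16 new=(7,7) → blocked by [3,9]×[7,12], reject
5. q=(28,25) nearest=0 d=27 new=(7,7) → blocked by [3,9]×[7,12], reject
6. q=(0,8) nearest=0 d=7 new=(0,7) → add node 1 parent=0 cost=6
7. q=(9,24) nearest=1 d=17 new=(6,13) → blocked by [3,9]×[7,12], reject
8. q=(13,2) nearest=0 d=12 new=(7,2) → add node 2 parent=0 cost=6
9. q=(23,28) nearest=1 d=23 new=(6,13) → blocked by [3,9]×[7,12], reject
10. q=(9,37) nearest=1 d=30 new=(6,13) → blocked by [3,9]×[7,12], reject
11. q=(17,16) nearest=2 d=14 new=(13,8) → add node 3 parent=2 cost=12
12. q=(14,24) nearest=3 d=16 new=(14,14) → add node 4 parent=3 cost=18
13. q=(17,25) nearest=4 d=11 new=(17,20) → add node 5 parent=4 cost=24
14. q=(14,35) nearest=5 d=15 new=(14,26) → add node 6 parent=5 cost=30
15. q=(6,27) nearest=6 d=8 new=(8,27) → blocked by [9,12]×[26,28], reject
16. q=(7,1) nearest=2 d=1 new=(7,1) → add node 7 parent=2 cost=7
17. q=(27,2) nearest=4 d=13 new=(20,8) → blocked by [16,22]×[2,12], reject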